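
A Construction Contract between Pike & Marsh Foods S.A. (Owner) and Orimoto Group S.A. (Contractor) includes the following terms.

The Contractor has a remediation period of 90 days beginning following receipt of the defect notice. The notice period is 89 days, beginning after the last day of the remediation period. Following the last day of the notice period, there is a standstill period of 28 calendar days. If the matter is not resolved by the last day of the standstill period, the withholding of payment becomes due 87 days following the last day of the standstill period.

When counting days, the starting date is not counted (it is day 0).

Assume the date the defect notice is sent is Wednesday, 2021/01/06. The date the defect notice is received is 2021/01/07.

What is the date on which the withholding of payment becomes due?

2021/10/28

Adding 90 calendar days to 2021/01/07 gives 2021/04/07, which is the last day of the remediation period.
The last day of the notice period: 89 calendar days after 2021/04/07 is 2021/07/05.
Adding 28 calendar days to 2021/07/05 gives 2021/08/02, which is the last day of the standstill period.
The date on which the withholding of payment becomes due: 87 calendar days after 2021/08/02 is 2021/10/28.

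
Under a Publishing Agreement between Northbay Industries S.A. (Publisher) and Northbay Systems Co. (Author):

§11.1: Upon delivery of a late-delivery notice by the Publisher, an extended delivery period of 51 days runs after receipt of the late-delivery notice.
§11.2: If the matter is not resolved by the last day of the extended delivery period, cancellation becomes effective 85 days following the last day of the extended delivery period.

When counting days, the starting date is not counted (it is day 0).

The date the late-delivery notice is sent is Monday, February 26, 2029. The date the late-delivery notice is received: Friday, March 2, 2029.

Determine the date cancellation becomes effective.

July 16, 2029

The last day of the extended delivery period: March 2, 2029 + 51 days = April 22, 2029.
The date cancellation becomes effective: 85 calendar days after April 22, 2029 is July 16, 2029.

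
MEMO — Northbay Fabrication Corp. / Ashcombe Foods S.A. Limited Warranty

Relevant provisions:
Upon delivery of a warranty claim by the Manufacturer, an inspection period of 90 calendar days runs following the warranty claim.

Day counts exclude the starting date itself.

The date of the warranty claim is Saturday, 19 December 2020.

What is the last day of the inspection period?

19 March 2021

Adding 90 calendar days to 19 December 2020 gives 19 March 2021, which is the last day of the inspection period.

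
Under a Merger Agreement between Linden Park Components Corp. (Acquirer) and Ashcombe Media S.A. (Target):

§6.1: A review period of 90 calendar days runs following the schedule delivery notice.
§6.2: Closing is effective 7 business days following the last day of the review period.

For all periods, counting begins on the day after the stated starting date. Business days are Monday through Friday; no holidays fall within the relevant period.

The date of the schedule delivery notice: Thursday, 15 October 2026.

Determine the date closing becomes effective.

22 January 2027

The last day of the review period: 90 calendar days after 15 October 2026 is 13 January 2027.
From Wednesday, 13 January 2027, 7 business days (Jan 14, Jan 15, Jan 18, Jan 19, Jan 20, Jan 21, Jan 22, skipping weekends) brings us to Friday, 22 January 2027, which is the date closing becomes effective.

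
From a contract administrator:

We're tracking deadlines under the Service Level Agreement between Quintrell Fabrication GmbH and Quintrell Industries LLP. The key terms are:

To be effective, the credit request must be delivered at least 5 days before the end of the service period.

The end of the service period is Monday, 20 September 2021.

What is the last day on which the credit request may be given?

20 September 2021 minus 5 days is 15 September 2021.

15 September 2021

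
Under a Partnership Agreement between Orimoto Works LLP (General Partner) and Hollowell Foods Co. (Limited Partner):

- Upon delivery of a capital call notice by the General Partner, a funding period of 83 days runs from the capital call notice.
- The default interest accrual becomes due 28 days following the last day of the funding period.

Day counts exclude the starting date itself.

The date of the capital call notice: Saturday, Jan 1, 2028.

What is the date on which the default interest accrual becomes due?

The last day of the funding period: Jan 1, 2028 + 83 days = Mar 24, 2028.
The date on which the default interest accrual becomes due: 28 calendar days after Mar 24, 2028 is Apr 21, 2028.

Apr 21, 2028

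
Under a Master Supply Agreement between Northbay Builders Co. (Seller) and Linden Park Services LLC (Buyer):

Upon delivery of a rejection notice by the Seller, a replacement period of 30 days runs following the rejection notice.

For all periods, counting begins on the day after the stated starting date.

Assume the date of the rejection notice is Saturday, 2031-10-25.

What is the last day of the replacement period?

2031-11-24

The last day of the replacement period: 2031-10-25 + 30 days = 2031-11-24.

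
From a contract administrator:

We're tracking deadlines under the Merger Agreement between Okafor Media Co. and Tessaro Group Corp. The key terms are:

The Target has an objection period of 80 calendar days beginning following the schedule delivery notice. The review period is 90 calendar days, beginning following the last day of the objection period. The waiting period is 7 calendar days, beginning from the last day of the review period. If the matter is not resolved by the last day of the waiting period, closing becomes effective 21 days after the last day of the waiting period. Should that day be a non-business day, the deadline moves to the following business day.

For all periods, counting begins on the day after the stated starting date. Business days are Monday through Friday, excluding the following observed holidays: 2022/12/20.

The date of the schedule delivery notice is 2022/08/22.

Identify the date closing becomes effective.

2023/03/08

The last day of the objection period: 80 calendar days after 2022/08/22 is 2022/11/10.
Adding 90 calendar days to 2022/11/10 gives 2023/02/08, which is the last day of the review period.
The last day of the waiting period: 2023/02/08 + 7 days = 2023/02/15.
The date closing becomes effective: 21 calendar days after 2023/02/15 is 2023/03/08. 2023/03/08 is a Wednesday and is not a listed holiday, so no roll-forward applies.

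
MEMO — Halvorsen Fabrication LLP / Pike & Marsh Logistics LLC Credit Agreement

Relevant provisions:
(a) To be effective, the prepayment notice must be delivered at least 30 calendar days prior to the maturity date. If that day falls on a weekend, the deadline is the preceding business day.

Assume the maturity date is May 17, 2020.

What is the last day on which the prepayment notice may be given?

Counting back 30 calendar days from May 17, 2020 gives Apr 17, 2020. That is a Friday, so no adjustment is needed.

Apr 17, 2020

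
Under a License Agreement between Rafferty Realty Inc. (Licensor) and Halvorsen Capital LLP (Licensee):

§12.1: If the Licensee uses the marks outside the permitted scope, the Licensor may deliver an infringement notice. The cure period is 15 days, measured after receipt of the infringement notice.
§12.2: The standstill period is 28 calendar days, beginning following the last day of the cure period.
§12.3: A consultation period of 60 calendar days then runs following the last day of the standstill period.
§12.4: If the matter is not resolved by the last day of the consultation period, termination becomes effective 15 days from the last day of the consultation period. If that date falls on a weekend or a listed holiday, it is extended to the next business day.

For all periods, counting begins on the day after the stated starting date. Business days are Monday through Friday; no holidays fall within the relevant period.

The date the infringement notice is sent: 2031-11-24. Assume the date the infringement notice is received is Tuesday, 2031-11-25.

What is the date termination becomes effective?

2032-03-22

The last day of the cure period: 2031-11-25 + 15 days = 2031-12-10.
The last day of the standstill period: 2031-12-10 + 28 days = 2032-01-07.
Adding 60 calendar days to 2032-01-07 gives 2032-03-07, which is the last day of the consultation period.
Adding 15 calendar days to 2032-03-07 gives 2032-03-22, which is the date termination becomes effective. 2032-03-22 is a Monday, so no roll-forward applies.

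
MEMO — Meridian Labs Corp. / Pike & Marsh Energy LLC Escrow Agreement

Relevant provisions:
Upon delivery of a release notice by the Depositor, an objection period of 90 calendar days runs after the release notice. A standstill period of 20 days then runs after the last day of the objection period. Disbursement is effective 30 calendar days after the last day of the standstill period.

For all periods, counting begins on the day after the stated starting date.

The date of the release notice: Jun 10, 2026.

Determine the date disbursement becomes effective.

Oct 28, 2026

Adding 90 calendar days to Jun 10, 2026 gives Sep 8, 2026, which is the last day of the objection period.
The last day of the standstill period: 20 calendar days after Sep 8, 2026 is Sep 28, 2026.
Adding 30 calendar days to Sep 28, 2026 gives Oct 28, 2026, which is the date disbursement becomes effective.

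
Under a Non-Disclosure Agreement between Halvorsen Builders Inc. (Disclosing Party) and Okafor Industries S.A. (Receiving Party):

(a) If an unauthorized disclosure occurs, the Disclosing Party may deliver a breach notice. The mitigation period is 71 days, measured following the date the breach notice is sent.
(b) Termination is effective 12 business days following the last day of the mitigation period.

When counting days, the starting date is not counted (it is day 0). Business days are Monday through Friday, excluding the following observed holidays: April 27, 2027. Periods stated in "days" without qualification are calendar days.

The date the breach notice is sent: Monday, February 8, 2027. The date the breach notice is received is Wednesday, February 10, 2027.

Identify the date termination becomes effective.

Adding 71 calendar days to February 8, 2027 gives April 20, 2027, which is the last day of the mitigation period.
The date termination becomes effective: 12 business days after Tuesday, April 20, 2027, skipping weekends and the listed holiday on Apr 27 — Apr 21, Apr 22, Apr 23, Apr 26, …, May 5, May 6, May 7 — lands on Friday, May 7, 2027.

May 7, 2027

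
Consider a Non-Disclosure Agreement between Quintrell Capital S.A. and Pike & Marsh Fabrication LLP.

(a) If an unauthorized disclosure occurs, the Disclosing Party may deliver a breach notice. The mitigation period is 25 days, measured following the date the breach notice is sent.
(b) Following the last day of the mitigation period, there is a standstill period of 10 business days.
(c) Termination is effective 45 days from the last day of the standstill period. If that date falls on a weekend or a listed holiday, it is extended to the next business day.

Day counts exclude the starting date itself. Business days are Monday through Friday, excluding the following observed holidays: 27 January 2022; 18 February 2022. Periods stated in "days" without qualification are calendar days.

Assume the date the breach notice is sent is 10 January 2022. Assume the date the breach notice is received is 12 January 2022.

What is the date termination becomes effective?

7 April 2022

The last day of the mitigation period: 25 calendar days after 10 January 2022 is 4 February 2022.
The last day of the standstill period: counting 10 business days from Friday, 4 February 2022 (Feb 7, Feb 8, Feb 9, Feb 10, Feb 11, Feb 14, Feb 15, Feb 16, Feb 17, Feb 21, skipping weekends and the listed holiday on Feb 18) reaches Monday, 21 February 2022.
The date termination becomes effective: 45 calendar days after 21 February 2022 is 7 April 2022. 7 April 2022 is a Thursday and is not a listed holiday, so no roll-forward applies.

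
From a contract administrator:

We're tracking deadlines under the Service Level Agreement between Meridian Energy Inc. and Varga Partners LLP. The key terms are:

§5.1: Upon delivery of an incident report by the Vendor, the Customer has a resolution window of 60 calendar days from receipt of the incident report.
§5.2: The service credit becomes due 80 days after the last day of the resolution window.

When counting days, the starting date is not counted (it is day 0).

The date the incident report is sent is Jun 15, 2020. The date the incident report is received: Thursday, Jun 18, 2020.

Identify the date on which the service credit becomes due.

Nov 5, 2020

The last day of the resolution window: 60 calendar days after Jun 18, 2020 is Aug 17, 2020.
The date on which the service credit becomes due: 80 calendar days after Aug 17, 2020 is Nov 5, 2020.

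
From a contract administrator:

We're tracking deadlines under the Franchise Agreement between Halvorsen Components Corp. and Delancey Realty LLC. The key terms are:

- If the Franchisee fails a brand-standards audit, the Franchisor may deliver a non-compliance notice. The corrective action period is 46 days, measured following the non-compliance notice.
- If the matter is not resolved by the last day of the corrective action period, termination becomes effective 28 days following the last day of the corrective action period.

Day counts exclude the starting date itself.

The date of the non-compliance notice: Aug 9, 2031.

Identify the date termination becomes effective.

Adding 46 calendar days to Aug 9, 2031 gives Sep 24, 2031, which is the last day of the corrective action period.
Adding 28 calendar days to Sep 24, 2031 gives Oct 22, 2031, which is the date termination becomes effective.

Oct 22, 2031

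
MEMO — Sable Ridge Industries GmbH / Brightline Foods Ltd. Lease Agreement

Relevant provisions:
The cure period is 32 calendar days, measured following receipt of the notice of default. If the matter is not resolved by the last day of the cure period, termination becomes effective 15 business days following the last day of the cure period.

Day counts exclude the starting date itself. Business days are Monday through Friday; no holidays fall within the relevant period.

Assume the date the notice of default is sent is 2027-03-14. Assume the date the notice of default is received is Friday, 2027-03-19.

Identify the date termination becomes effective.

2027-05-11

The last day of the cure period: 2027-03-19 + 32 days = 2027-04-20.
The date termination becomes effective: counting 15 business days from Tuesday, 2027-04-20 (Apr 21, Apr 22, Apr 23, Apr 26, …, May 7, May 10, May 11, skipping weekends) reaches Tuesday, 2027-05-11.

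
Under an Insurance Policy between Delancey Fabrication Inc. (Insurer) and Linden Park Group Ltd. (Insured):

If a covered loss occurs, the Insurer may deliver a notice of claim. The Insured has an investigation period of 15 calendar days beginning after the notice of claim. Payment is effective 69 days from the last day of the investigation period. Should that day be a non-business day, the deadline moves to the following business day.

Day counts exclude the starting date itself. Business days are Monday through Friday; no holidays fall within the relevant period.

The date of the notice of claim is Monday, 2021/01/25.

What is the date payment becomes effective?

2021/04/19

The last day of the investigation period: 15 calendar days after 2021/01/25 is 2021/02/09.
Adding 69 calendar days to 2021/02/09 gives 2021/04/19, which is the date payment becomes effective. 2021/04/19 is a Monday, so no roll-forward applies.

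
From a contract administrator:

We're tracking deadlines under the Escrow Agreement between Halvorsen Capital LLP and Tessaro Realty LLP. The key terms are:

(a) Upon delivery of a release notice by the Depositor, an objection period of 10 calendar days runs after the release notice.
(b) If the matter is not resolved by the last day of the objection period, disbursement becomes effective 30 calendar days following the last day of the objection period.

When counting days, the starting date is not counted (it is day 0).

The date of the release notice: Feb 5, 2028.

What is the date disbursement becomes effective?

The last day of the objection period: 10 calendar days after Feb 5, 2028 is Feb 15, 2028.
Adding 30 calendar days to Feb 15, 2028 gives Mar 16, 2028, which is the date disbursement becomes effective.

Mar 16, 2028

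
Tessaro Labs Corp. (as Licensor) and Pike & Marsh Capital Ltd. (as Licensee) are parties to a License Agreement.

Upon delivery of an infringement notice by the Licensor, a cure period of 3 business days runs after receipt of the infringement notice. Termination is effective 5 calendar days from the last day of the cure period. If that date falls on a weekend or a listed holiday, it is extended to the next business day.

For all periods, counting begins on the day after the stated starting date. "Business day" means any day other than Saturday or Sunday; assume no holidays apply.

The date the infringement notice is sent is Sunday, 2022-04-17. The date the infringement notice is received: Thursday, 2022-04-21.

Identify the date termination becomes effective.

2022-05-02

The last day of the cure period: 3 business days after Thursday, 2022-04-21, skipping weekends — Apr 22, Apr 25, Apr 26 — lands on Tuesday, 2022-04-26.
Adding 5 calendar days to 2022-04-26 gives 2022-05-01, which is the date termination becomes effective. That falls on a Sunday, so it rolls to the next business day, Monday, 2022-05-02.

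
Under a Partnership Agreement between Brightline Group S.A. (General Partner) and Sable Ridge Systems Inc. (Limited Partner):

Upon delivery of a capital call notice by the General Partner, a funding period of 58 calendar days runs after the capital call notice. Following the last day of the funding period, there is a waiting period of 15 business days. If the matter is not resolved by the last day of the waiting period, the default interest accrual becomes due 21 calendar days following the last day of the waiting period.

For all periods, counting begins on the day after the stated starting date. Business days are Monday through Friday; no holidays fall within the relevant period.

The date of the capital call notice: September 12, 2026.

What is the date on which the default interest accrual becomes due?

December 21, 2026

The last day of the funding period: September 12, 2026 + 58 days = November 9, 2026.
From Monday, November 9, 2026, 15 business days (Nov 10, Nov 11, Nov 12, Nov 13, …, Nov 26, Nov 27, Nov 30, skipping weekends) brings us to Monday, November 30, 2026, which is the last day of the waiting period.
The date on which the default interest accrual becomes due: 21 calendar days after November 30, 2026 is December 21, 2026.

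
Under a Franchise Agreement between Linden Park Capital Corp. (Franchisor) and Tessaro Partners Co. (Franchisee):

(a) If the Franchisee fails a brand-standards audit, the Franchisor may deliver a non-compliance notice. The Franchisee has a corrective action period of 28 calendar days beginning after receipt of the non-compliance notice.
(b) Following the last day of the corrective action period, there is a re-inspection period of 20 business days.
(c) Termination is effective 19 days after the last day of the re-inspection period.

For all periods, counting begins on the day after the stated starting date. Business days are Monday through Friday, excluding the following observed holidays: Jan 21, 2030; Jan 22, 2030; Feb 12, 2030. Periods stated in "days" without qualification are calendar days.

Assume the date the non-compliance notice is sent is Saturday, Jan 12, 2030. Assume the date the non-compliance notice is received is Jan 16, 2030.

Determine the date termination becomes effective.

Apr 1, 2030

The last day of the corrective action period: Jan 16, 2030 + 28 days = Feb 13, 2030.
The last day of the re-inspection period: 20 business days after Wednesday, Feb 13, 2030, skipping weekends — Feb 14, Feb 15, Feb 18, Feb 19, …, Mar 11, Mar 12, Mar 13 — lands on Wednesday, Mar 13, 2030.
The date termination becomes effective: Mar 13, 2030 + 19 days = Apr 1, 2030.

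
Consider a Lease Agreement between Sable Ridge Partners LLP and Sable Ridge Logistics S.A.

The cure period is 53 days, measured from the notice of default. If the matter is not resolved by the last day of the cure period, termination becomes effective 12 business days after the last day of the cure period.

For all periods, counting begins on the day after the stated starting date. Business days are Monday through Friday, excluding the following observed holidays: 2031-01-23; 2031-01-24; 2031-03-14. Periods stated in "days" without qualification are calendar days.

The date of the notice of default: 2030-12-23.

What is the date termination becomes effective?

2031-03-04

The last day of the cure period: 2030-12-23 + 53 days = 2031-02-14.
The date termination becomes effective: counting 12 business days from Friday, 2031-02-14 (Feb 17, Feb 18, Feb 19, Feb 20, …, Feb 28, Mar 3, Mar 4, skipping weekends) reaches Tuesday, 2031-03-04.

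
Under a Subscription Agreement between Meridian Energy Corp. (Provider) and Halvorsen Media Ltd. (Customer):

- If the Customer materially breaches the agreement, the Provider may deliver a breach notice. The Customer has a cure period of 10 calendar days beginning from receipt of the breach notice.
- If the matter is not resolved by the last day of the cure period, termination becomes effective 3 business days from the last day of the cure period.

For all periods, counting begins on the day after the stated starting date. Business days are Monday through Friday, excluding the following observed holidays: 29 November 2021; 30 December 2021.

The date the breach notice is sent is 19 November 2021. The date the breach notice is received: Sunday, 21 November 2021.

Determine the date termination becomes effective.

The last day of the cure period: 21 November 2021 + 10 days = 1 December 2021.
The date termination becomes effective: counting 3 business days from Wednesday, 1 December 2021 (Dec 2, Dec 3, Dec 6, skipping weekends) reaches Monday, 6 December 2021.

6 December 2021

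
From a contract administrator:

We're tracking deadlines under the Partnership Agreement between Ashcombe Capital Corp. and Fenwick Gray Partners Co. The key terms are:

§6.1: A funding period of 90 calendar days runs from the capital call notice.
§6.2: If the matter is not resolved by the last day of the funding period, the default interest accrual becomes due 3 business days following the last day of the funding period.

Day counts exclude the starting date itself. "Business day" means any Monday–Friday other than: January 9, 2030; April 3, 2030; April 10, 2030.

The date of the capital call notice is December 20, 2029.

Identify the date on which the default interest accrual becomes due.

March 25, 2030

The last day of the funding period: December 20, 2029 + 90 days = March 20, 2030.
From Wednesday, March 20, 2030, 3 business days (Mar 21, Mar 22, Mar 25, skipping weekends) brings us to Monday, March 25, 2030, which is the date on which the default interest accrual becomes due.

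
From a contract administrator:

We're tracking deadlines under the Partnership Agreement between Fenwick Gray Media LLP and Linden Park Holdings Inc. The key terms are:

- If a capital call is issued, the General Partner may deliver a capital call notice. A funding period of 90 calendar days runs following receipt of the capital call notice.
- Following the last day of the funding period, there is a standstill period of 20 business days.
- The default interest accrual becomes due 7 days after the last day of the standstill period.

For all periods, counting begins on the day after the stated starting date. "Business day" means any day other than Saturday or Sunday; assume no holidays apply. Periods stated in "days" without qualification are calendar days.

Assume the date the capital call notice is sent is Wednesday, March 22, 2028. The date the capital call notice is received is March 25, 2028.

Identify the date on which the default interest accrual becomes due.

July 28, 2028

The last day of the funding period: 90 calendar days after March 25, 2028 is June 23, 2028.
The last day of the standstill period: counting 20 business days from Friday, June 23, 2028 (Jun 26, Jun 27, Jun 28, Jun 29, …, Jul 19, Jul 20, Jul 21, skipping weekends) reaches Friday, July 21, 2028.
The date on which the default interest accrual becomes due: July 21, 2028 + 7 days = July 28, 2028.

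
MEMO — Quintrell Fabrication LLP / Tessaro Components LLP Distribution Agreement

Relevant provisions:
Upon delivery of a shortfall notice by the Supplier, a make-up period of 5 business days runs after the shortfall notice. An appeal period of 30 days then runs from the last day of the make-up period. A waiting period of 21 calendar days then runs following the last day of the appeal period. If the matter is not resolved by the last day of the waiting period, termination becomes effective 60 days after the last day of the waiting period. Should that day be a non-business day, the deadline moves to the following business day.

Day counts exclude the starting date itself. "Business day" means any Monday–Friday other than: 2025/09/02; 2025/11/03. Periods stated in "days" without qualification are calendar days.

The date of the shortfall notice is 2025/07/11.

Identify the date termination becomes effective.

From Friday, 2025/07/11, 5 business days (Jul 14, Jul 15, Jul 16, Jul 17, Jul 18, skipping weekends) brings us to Friday, 2025/07/18, which is the last day of the make-up period.
Adding 30 calendar days to 2025/07/18 gives 2025/08/17, which is the last day of the appeal period.
The last day of the waiting period: 2025/08/17 + 21 days = 2025/09/07.
The date termination becomes effective: 60 calendar days after 2025/09/07 is 2025/11/06. 2025/11/06 is a Thursday and is not a listed holiday, so no roll-forward applies.

2025/11/06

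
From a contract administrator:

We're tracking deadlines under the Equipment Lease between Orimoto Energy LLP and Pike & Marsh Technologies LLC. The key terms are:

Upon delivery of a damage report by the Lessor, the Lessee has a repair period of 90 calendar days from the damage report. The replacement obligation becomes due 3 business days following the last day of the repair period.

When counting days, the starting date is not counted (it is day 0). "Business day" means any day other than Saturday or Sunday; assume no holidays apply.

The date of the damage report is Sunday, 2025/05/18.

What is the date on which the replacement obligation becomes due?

The last day of the repair period: 90 calendar days after 2025/05/18 is 2025/08/16.
From Saturday, 2025/08/16, 3 business days (Aug 18, Aug 19, Aug 20, skipping weekends) brings us to Wednesday, 2025/08/20, which is the date on which the replacement obligation becomes due.

2025/08/20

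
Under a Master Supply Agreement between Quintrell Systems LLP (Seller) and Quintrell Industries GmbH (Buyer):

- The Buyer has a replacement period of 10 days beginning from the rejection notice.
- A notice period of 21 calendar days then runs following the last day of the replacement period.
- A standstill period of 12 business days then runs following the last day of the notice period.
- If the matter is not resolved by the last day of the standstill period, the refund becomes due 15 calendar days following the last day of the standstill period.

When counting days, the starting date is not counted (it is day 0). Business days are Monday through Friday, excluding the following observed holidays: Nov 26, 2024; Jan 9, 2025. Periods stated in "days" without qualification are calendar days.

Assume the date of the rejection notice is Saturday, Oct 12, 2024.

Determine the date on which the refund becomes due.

Adding 10 calendar days to Oct 12, 2024 gives Oct 22, 2024, which is the last day of the replacement period.
Adding 21 calendar days to Oct 22, 2024 gives Nov 12, 2024, which is the last day of the notice period.
The last day of the standstill period: counting 12 business days from Tuesday, Nov 12, 2024 (Nov 13, Nov 14, Nov 15, Nov 18, …, Nov 27, Nov 28, Nov 29, skipping weekends and the listed holiday on Nov 26) reaches Friday, Nov 29, 2024.
Adding 15 calendar days to Nov 29, 2024 gives Dec 14, 2024, which is the date on which the refund becomes due.

Dec 14, 2024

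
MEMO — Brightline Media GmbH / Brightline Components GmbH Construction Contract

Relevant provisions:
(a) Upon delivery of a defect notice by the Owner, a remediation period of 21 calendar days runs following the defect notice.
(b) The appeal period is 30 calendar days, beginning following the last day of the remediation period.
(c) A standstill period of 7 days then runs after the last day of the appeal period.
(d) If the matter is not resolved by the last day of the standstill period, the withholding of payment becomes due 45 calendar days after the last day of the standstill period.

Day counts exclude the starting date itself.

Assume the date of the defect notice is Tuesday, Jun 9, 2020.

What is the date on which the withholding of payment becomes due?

Sep 20, 2020

The last day of the remediation period: Jun 9, 2020 + 21 days = Jun 30, 2020.
The last day of the appeal period: 30 calendar days after Jun 30, 2020 is Jul 30, 2020.
Adding 7 calendar days to Jul 30, 2020 gives Aug 6, 2020, which is the last day of the standstill period.
Adding 45 calendar days to Aug 6, 2020 gives Sep 20, 2020, which is the date on which the withholding of payment becomes due.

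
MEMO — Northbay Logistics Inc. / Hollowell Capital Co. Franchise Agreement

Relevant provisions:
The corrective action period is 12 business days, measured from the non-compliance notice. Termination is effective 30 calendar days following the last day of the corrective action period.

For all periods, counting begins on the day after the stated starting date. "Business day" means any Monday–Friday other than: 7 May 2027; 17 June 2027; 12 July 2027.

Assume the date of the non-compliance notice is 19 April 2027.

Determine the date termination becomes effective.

The last day of the corrective action period: counting 12 business days from Monday, 19 April 2027 (Apr 20, Apr 21, Apr 22, Apr 23, …, May 3, May 4, May 5, skipping weekends) reaches Wednesday, 5 May 2027.
The date termination becomes effective: 30 calendar days after 5 May 2027 is 4 June 2027.

4 June 2027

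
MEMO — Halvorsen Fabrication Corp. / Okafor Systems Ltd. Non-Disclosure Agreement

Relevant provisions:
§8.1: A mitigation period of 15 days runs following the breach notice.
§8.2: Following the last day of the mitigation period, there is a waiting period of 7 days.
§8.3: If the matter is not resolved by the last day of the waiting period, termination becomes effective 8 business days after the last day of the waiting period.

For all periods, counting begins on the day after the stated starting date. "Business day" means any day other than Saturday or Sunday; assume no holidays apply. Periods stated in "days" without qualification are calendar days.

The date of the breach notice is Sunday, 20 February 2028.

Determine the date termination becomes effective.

23 March 2028

Adding 15 calendar days to 20 February 2028 gives 6 March 2028, which is the last day of the mitigation period.
The last day of the waiting period: 6 March 2028 + 7 days = 13 March 2028.
The date termination becomes effective: counting 8 business days from Monday, 13 March 2028 (Mar 14, Mar 15, Mar 16, Mar 17, Mar 20, Mar 21, Mar 22, Mar 23, skipping weekends) reaches Thursday, 23 March 2028.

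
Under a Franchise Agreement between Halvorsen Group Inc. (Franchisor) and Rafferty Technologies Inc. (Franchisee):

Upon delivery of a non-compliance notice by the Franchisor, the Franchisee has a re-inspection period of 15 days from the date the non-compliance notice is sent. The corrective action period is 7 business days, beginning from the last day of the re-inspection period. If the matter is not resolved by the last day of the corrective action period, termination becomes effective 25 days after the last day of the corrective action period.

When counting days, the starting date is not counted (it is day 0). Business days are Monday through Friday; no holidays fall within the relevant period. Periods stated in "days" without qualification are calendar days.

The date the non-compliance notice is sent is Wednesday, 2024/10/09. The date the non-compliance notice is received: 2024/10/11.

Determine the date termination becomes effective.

2024/11/29

The last day of the re-inspection period: 2024/10/09 + 15 days = 2024/10/24.
The last day of the corrective action period: 7 business days after Thursday, 2024/10/24, skipping weekends — Oct 25, Oct 28, Oct 29, Oct 30, Oct 31, Nov 1, Nov 4 — lands on Monday, 2024/11/04.
Adding 25 calendar days to 2024/11/04 gives 2024/11/29, which is the date termination becomes effective.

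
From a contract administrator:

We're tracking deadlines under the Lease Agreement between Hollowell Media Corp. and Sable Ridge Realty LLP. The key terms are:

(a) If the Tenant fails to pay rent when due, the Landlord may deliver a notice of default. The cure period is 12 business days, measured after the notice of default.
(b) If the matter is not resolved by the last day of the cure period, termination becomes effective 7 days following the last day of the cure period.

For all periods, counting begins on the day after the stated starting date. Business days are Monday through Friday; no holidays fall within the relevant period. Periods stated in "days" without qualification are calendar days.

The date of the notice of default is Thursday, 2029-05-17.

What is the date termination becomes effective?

2029-06-11

From Thursday, 2029-05-17, 12 business days (May 18, May 21, May 22, May 23, …, May 31, Jun 1, Jun 4, skipping weekends) brings us to Monday, 2029-06-04, which is the last day of the cure period.
The date termination becomes effective: 2029-06-04 + 7 days = 2029-06-11.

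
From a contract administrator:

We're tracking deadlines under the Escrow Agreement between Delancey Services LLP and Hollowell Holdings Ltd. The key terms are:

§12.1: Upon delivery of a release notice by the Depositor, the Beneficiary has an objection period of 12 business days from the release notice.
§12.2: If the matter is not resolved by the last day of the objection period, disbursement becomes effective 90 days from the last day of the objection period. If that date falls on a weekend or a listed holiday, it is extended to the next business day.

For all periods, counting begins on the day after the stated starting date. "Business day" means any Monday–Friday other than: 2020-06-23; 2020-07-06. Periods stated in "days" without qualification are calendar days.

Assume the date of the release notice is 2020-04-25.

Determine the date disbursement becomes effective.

2020-08-10

From Saturday, 2020-04-25, 12 business days (Apr 27, Apr 28, Apr 29, Apr 30, …, May 8, May 11, May 12, skipping weekends) brings us to Tuesday, 2020-05-12, which is the last day of the objection period.
The date disbursement becomes effective: 2020-05-12 + 90 days = 2020-08-10. 2020-08-10 is a Monday and is not a listed holiday, so no roll-forward applies.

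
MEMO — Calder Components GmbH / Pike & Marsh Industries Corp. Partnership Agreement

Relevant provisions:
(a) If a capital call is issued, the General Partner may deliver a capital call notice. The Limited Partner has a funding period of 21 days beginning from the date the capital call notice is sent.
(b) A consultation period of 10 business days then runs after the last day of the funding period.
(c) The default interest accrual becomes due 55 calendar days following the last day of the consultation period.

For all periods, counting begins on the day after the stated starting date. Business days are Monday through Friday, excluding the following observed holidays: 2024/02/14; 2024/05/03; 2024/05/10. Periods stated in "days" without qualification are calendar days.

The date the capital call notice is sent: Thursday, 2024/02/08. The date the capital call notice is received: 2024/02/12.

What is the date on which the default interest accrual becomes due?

2024/05/08

Adding 21 calendar days to 2024/02/08 gives 2024/02/29, which is the last day of the funding period.
The last day of the consultation period: counting 10 business days from Thursday, 2024/02/29 (Mar 1, Mar 4, Mar 5, Mar 6, Mar 7, Mar 8, Mar 11, Mar 12, Mar 13, Mar 14, skipping weekends) reaches Thursday, 2024/03/14.
The date on which the default interest accrual becomes due: 55 calendar days after 2024/03/14 is 2024/05/08.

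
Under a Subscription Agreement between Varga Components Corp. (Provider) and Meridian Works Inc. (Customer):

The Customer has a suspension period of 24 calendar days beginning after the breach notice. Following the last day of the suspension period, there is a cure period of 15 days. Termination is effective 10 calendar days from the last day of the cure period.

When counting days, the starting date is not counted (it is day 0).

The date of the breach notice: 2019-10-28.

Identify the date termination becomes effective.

The last day of the suspension period: 2019-10-28 + 24 days = 2019-11-21.
Adding 15 calendar days to 2019-11-21 gives 2019-12-06, which is the last day of the cure period.
The date termination becomes effective: 10 calendar days after 2019-12-06 is 2019-12-16.

2019-12-16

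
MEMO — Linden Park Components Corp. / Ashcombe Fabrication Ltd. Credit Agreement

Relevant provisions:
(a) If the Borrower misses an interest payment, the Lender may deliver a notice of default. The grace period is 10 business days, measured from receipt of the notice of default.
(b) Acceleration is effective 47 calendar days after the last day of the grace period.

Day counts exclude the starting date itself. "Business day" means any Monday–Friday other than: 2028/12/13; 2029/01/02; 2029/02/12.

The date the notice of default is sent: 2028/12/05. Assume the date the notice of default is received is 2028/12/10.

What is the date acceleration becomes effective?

The last day of the grace period: 10 business days after Sunday, 2028/12/10, skipping weekends and the listed holiday on Dec 13 — Dec 11, Dec 12, Dec 14, Dec 15, Dec 18, Dec 19, Dec 20, Dec 21, Dec 22, Dec 25 — lands on Monday, 2028/12/25.
The date acceleration becomes effective: 2028/12/25 + 47 days = 2029/02/10.

2029/02/10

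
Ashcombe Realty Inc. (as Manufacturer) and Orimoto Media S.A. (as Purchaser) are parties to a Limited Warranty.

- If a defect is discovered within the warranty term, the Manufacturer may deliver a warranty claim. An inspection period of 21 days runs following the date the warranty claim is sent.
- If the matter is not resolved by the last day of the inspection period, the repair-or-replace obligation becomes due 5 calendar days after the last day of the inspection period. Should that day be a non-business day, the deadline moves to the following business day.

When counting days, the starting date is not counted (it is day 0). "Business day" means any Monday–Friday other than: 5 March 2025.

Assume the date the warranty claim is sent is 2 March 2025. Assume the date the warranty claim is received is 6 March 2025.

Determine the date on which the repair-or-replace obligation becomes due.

The last day of the inspection period: 21 calendar days after 2 March 2025 is 23 March 2025.
The date on which the repair-or-replace obligation becomes due: 23 March 2025 + 5 days = 28 March 2025. 28 March 2025 is a Friday and is not a listed holiday, so no roll-forward applies.

28 March 2025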